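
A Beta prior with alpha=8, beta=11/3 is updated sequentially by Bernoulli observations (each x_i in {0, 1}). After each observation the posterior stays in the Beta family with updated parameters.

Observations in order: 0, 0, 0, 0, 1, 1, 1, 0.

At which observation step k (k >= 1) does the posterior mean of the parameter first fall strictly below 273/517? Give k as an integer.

obs 1: x=0 → posterior Beta(8, 14/3)
obs 2: x=0 → posterior Beta(8, 17/3)
obs 3: x=0 → posterior Beta(8, 20/3)
obs 4: x=0 → posterior Beta(8, 23/3)
obs 5: x=1 → posterior Beta(9, 23/3)
obs 6: x=1 → posterior Beta(10, 23/3)
obs 7: x=1 → posterior Beta(11, 23/3)
obs 8: x=0 → posterior Beta(11, 26/3)

k = 4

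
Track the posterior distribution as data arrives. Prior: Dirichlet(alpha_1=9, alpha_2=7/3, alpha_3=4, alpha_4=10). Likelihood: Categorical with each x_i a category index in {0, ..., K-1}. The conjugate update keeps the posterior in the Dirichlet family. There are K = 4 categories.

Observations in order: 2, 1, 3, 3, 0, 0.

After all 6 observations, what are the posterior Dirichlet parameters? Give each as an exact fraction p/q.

obs 1: x=2 → posterior Dirichlet(9, 7/3, 5, 10)
obs 2: x=1 → posterior Dirichlet(9, 10/3, 5, 10)
obs 3: x=3 → posterior Dirichlet(9, 10/3, 5, 11)
obs 4: x=3 → posterior Dirichlet(9, 10/3, 5, 12)
obs 5: x=0 → posterior Dirichlet(10, 10/3, 5, 12)
obs 6: x=0 → posterior Dirichlet(11, 10/3, 5, 12)

alpha_1=11, alpha_2=10/3, alpha_3=5, alpha_4=12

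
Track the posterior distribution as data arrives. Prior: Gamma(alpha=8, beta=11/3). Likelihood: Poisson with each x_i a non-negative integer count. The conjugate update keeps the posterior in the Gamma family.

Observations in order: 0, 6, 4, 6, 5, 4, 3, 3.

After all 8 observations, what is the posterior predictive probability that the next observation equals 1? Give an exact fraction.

193570686997543368262929993447014077901258133351802825927734375/1553616642059111310095259841124242737042763760591120797297278976

obs 1: x=0 → posterior Gamma(8, 14/3)
obs 2: x=6 → posterior Gamma(14, 17/3)
obs 3: x=4 → posterior Gamma(18, 20/3)
obs 4: x=6 → posterior Gamma(24, 23/3)
obs 5: x=5 → posterior Gamma(29, 26/3)
obs 6: x=4 → posterior Gamma(33, 29/3)
obs 7: x=3 → posterior Gamma(36, 32/3)
obs 8: x=3 → posterior Gamma(39, 35/3)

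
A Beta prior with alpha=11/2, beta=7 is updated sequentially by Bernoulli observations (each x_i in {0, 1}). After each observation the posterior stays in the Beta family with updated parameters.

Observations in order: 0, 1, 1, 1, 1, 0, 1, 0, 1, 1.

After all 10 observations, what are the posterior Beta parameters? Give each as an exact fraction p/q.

alpha=25/2, beta=10

obs 1: x=0 → posterior Beta(11/2, 8)
obs 2: x=1 → posterior Beta(13/2, 8)
obs 3: x=1 → posterior Beta(15/2, 8)
obs 4: x=1 → posterior Beta(17/2, 8)
obs 5: x=1 → posterior Beta(19/2, 8)
obs 6: x=0 → posterior Beta(19/2, 9)
obs 7: x=1 → posterior Beta(21/2, 9)
obs 8: x=0 → posterior Beta(21/2, 10)
obs 9: x=1 → posterior Beta(23/2, 10)
obs 10: x=1 → posterior Beta(25/2, 10)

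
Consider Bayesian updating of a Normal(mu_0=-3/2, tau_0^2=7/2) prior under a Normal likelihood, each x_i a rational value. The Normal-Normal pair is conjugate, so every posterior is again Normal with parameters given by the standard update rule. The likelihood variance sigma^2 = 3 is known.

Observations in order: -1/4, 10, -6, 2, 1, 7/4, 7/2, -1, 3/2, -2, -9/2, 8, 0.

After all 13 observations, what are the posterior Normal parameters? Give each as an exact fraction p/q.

mu_0=89/97, tau_0^2=21/97

obs 1: x=-1/4 → posterior Normal(-43/52, 21/13)
obs 2: x=10 → posterior Normal(237/80, 21/20)
obs 3: x=-6 → posterior Normal(23/36, 7/9)
obs 4: x=2 → posterior Normal(125/136, 21/34)
obs 5: x=1 → posterior Normal(153/164, 21/41)
obs 6: x=7/4 → posterior Normal(101/96, 7/16)
obs 7: x=7/2 → posterior Normal(15/11, 21/55)
obs 8: x=-1 → posterior Normal(34/31, 21/62)
obs 9: x=3/2 → posterior Normal(157/138, 7/23)
obs 10: x=-2 → posterior Normal(129/152, 21/76)
obs 11: x=-9/2 → posterior Normal(33/83, 21/83)
obs 12: x=8 → posterior Normal(89/90, 7/30)
obs 13: x=0 → posterior Normal(89/97, 21/97)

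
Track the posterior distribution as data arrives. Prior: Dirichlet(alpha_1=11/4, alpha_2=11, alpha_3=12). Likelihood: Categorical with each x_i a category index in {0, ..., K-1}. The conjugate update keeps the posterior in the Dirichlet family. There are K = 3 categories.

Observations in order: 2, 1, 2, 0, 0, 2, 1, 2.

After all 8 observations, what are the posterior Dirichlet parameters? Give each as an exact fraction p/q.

obs 1: x=2 → posterior Dirichlet(11/4, 11, 13)
obs 2: x=1 → posterior Dirichlet(11/4, 12, 13)
obs 3: x=2 → posterior Dirichlet(11/4, 12, 14)
obs 4: x=0 → posterior Dirichlet(15/4, 12, 14)
obs 5: x=0 → posterior Dirichlet(19/4, 12, 14)
obs 6: x=2 → posterior Dirichlet(19/4, 12, 15)
obs 7: x=1 → posterior Dirichlet(19/4, 13, 15)
obs 8: x=2 → posterior Dirichlet(19/4, 13, 16)

alpha_1=19/4, alpha_2=13, alpha_3=16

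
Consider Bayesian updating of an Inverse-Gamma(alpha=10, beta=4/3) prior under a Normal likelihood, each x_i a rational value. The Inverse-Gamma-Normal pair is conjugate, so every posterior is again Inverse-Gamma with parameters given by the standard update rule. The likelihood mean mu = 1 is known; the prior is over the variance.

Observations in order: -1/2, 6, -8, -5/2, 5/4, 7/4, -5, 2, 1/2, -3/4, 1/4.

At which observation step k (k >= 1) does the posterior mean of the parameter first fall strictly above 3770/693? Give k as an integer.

k = 4

obs 1: x=-1/2 → posterior Inverse-Gamma(21/2, 59/24)
obs 2: x=6 → posterior Inverse-Gamma(11, 359/24)
obs 3: x=-8 → posterior Inverse-Gamma(23/2, 1331/24)
obs 4: x=-5/2 → posterior Inverse-Gamma(12, 739/12)
obs 5: x=5/4 → posterior Inverse-Gamma(25/2, 5915/96)
obs 6: x=7/4 → posterior Inverse-Gamma(13, 2971/48)
obs 7: x=-5 → posterior Inverse-Gamma(27/2, 3835/48)
obs 8: x=2 → posterior Inverse-Gamma(14, 3859/48)
obs 9: x=1/2 → posterior Inverse-Gamma(29/2, 3865/48)
obs 10: x=-3/4 → posterior Inverse-Gamma(15, 7877/96)
obs 11: x=1/4 → posterior Inverse-Gamma(31/2, 247/3)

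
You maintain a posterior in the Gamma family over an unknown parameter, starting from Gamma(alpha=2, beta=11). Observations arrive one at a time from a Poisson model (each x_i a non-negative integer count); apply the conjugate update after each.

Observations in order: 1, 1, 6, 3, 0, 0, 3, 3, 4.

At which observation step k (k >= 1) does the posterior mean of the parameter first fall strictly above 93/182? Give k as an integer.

obs 1: x=1 → posterior Gamma(3, 12)
obs 2: x=1 → posterior Gamma(4, 13)
obs 3: x=6 → posterior Gamma(10, 14)
obs 4: x=3 → posterior Gamma(13, 15)
obs 5: x=0 → posterior Gamma(13, 16)
obs 6: x=0 → posterior Gamma(13, 17)
obs 7: x=3 → posterior Gamma(16, 18)
obs 8: x=3 → posterior Gamma(19, 19)
obs 9: x=4 → posterior Gamma(23, 20)

k = 3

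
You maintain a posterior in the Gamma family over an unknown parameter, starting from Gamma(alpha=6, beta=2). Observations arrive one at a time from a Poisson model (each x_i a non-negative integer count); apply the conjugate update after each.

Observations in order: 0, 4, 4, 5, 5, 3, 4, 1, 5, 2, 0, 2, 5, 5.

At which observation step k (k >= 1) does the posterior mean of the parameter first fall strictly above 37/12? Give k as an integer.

obs 1: x=0 → posterior Gamma(6, 3)
obs 2: x=4 → posterior Gamma(10, 4)
obs 3: x=4 → posterior Gamma(14, 5)
obs 4: x=5 → posterior Gamma(19, 6)
obs 5: x=5 → posterior Gamma(24, 7)
obs 6: x=3 → posterior Gamma(27, 8)
obs 7: x=4 → posterior Gamma(31, 9)
obs 8: x=1 → posterior Gamma(32, 10)
obs 9: x=5 → posterior Gamma(37, 11)
obs 10: x=2 → posterior Gamma(39, 12)
obs 11: x=0 → posterior Gamma(39, 13)
obs 12: x=2 → posterior Gamma(41, 14)
obs 13: x=5 → posterior Gamma(46, 15)
obs 14: x=5 → posterior Gamma(51, 16)

k = 4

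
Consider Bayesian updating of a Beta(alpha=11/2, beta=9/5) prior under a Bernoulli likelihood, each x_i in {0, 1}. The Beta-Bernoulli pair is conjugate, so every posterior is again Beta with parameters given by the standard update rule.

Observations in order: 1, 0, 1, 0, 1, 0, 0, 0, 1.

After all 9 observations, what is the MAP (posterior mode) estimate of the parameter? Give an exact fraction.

85/143

obs 1: x=1 → posterior Beta(13/2, 9/5)
obs 2: x=0 → posterior Beta(13/2, 14/5)
obs 3: x=1 → posterior Beta(15/2, 14/5)
obs 4: x=0 → posterior Beta(15/2, 19/5)
obs 5: x=1 → posterior Beta(17/2, 19/5)
obs 6: x=0 → posterior Beta(17/2, 24/5)
obs 7: x=0 → posterior Beta(17/2, 29/5)
obs 8: x=0 → posterior Beta(17/2, 34/5)
obs 9: x=1 → posterior Beta(19/2, 34/5)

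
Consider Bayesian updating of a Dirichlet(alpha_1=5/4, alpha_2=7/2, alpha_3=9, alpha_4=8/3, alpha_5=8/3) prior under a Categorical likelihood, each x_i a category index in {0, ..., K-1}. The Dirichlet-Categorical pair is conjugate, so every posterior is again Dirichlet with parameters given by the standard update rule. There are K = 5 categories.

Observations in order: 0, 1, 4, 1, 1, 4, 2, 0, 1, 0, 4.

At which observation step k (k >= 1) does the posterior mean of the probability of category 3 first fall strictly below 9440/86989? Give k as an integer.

obs 1: x=0 → posterior Dirichlet(9/4, 7/2, 9, 8/3, 8/3)
obs 2: x=1 → posterior Dirichlet(9/4, 9/2, 9, 8/3, 8/3)
obs 3: x=4 → posterior Dirichlet(9/4, 9/2, 9, 8/3, 11/3)
obs 4: x=1 → posterior Dirichlet(9/4, 11/2, 9, 8/3, 11/3)
obs 5: x=1 → posterior Dirichlet(9/4, 13/2, 9, 8/3, 11/3)
obs 6: x=4 → posterior Dirichlet(9/4, 13/2, 9, 8/3, 14/3)
obs 7: x=2 → posterior Dirichlet(9/4, 13/2, 10, 8/3, 14/3)
obs 8: x=0 → posterior Dirichlet(13/4, 13/2, 10, 8/3, 14/3)
obs 9: x=1 → posterior Dirichlet(13/4, 15/2, 10, 8/3, 14/3)
obs 10: x=0 → posterior Dirichlet(17/4, 15/2, 10, 8/3, 14/3)
obs 11: x=4 → posterior Dirichlet(17/4, 15/2, 10, 8/3, 17/3)

k = 6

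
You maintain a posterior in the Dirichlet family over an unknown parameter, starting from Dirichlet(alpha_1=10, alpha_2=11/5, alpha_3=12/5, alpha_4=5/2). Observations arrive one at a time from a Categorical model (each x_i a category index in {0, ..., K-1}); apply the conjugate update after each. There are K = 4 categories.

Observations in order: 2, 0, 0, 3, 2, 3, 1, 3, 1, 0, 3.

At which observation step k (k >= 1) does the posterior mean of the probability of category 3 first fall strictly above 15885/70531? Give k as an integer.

obs 1: x=2 → posterior Dirichlet(10, 11/5, 17/5, 5/2)
obs 2: x=0 → posterior Dirichlet(11, 11/5, 17/5, 5/2)
obs 3: x=0 → posterior Dirichlet(12, 11/5, 17/5, 5/2)
obs 4: x=3 → posterior Dirichlet(12, 11/5, 17/5, 7/2)
obs 5: x=2 → posterior Dirichlet(12, 11/5, 22/5, 7/2)
obs 6: x=3 → posterior Dirichlet(12, 11/5, 22/5, 9/2)
obs 7: x=1 → posterior Dirichlet(12, 16/5, 22/5, 9/2)
obs 8: x=3 → posterior Dirichlet(12, 16/5, 22/5, 11/2)
obs 9: x=1 → posterior Dirichlet(12, 21/5, 22/5, 11/2)
obs 10: x=0 → posterior Dirichlet(13, 21/5, 22/5, 11/2)
obs 11: x=3 → posterior Dirichlet(13, 21/5, 22/5, 13/2)

k = 11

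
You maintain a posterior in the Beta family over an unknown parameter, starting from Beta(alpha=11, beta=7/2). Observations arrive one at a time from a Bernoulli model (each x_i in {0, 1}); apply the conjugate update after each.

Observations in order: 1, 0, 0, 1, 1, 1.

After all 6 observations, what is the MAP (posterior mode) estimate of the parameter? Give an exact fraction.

obs 1: x=1 → posterior Beta(12, 7/2)
obs 2: x=0 → posterior Beta(12, 9/2)
obs 3: x=0 → posterior Beta(12, 11/2)
obs 4: x=1 → posterior Beta(13, 11/2)
obs 5: x=1 → posterior Beta(14, 11/2)
obs 6: x=1 → posterior Beta(15, 11/2)

28/37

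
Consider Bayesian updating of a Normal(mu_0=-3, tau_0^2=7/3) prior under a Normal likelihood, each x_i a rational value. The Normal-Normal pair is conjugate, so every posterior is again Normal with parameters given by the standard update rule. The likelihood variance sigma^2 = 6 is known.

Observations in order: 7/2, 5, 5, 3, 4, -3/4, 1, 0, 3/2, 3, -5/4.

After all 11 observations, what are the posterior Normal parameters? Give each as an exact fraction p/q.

mu_0=6/5, tau_0^2=42/95

obs 1: x=7/2 → posterior Normal(-59/50, 42/25)
obs 2: x=5 → posterior Normal(11/64, 21/16)
obs 3: x=5 → posterior Normal(27/26, 14/13)
obs 4: x=3 → posterior Normal(123/92, 21/23)
obs 5: x=4 → posterior Normal(179/106, 42/53)
obs 6: x=-3/4 → posterior Normal(337/240, 7/10)
obs 7: x=1 → posterior Normal(365/268, 42/67)
obs 8: x=0 → posterior Normal(365/296, 21/37)
obs 9: x=3/2 → posterior Normal(407/324, 14/27)
obs 10: x=3 → posterior Normal(491/352, 21/44)
obs 11: x=-5/4 → posterior Normal(6/5, 42/95)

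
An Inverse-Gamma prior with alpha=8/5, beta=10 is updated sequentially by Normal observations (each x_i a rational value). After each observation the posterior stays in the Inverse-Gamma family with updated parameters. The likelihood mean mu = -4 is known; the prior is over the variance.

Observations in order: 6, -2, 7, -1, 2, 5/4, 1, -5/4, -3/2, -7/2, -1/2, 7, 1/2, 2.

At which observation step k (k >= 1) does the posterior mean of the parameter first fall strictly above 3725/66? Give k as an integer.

k = 3

obs 1: x=6 → posterior Inverse-Gamma(21/10, 60)
obs 2: x=-2 → posterior Inverse-Gamma(13/5, 62)
obs 3: x=7 → posterior Inverse-Gamma(31/10, 245/2)
obs 4: x=-1 → posterior Inverse-Gamma(18/5, 127)
obs 5: x=2 → posterior Inverse-Gamma(41/10, 145)
obs 6: x=5/4 → posterior Inverse-Gamma(23/5, 5081/32)
obs 7: x=1 → posterior Inverse-Gamma(51/10, 5481/32)
obs 8: x=-5/4 → posterior Inverse-Gamma(28/5, 2801/16)
obs 9: x=-3/2 → posterior Inverse-Gamma(61/10, 2851/16)
obs 10: x=-7/2 → posterior Inverse-Gamma(33/5, 2853/16)
obs 11: x=-1/2 → posterior Inverse-Gamma(71/10, 2951/16)
obs 12: x=7 → posterior Inverse-Gamma(38/5, 3919/16)
obs 13: x=1/2 → posterior Inverse-Gamma(81/10, 4081/16)
obs 14: x=2 → posterior Inverse-Gamma(43/5, 4369/16)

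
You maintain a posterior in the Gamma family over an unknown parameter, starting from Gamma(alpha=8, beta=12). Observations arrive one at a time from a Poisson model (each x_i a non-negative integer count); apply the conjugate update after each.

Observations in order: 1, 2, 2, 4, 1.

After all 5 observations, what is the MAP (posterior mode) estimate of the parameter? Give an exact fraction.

1

obs 1: x=1 → posterior Gamma(9, 13)
obs 2: x=2 → posterior Gamma(11, 14)
obs 3: x=2 → posterior Gamma(13, 15)
obs 4: x=4 → posterior Gamma(17, 16)
obs 5: x=1 → posterior Gamma(18, 17)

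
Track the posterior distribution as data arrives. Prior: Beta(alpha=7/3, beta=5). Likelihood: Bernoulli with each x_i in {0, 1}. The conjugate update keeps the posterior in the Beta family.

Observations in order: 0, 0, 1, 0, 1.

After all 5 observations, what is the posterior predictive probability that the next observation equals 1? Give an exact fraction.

13/37

obs 1: x=0 → posterior Beta(7/3, 6)
obs 2: x=0 → posterior Beta(7/3, 7)
obs 3: x=1 → posterior Beta(10/3, 7)
obs 4: x=0 → posterior Beta(10/3, 8)
obs 5: x=1 → posterior Beta(13/3, 8)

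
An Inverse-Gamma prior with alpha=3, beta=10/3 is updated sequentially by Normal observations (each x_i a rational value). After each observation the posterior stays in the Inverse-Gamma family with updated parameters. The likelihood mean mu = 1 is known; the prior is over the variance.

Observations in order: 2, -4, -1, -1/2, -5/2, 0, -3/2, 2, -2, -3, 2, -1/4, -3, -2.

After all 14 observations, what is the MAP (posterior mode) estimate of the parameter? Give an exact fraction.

5375/1056

obs 1: x=2 → posterior Inverse-Gamma(7/2, 23/6)
obs 2: x=-4 → posterior Inverse-Gamma(4, 49/3)
obs 3: x=-1 → posterior Inverse-Gamma(9/2, 55/3)
obs 4: x=-1/2 → posterior Inverse-Gamma(5, 467/24)
obs 5: x=-5/2 → posterior Inverse-Gamma(11/2, 307/12)
obs 6: x=0 → posterior Inverse-Gamma(6, 313/12)
obs 7: x=-3/2 → posterior Inverse-Gamma(13/2, 701/24)
obs 8: x=2 → posterior Inverse-Gamma(7, 713/24)
obs 9: x=-2 → posterior Inverse-Gamma(15/2, 821/24)
obs 10: x=-3 → posterior Inverse-Gamma(8, 1013/24)
obs 11: x=2 → posterior Inverse-Gamma(17/2, 1025/24)
obs 12: x=-1/4 → posterior Inverse-Gamma(9, 4175/96)
obs 13: x=-3 → posterior Inverse-Gamma(19/2, 4943/96)
obs 14: x=-2 → posterior Inverse-Gamma(10, 5375/96)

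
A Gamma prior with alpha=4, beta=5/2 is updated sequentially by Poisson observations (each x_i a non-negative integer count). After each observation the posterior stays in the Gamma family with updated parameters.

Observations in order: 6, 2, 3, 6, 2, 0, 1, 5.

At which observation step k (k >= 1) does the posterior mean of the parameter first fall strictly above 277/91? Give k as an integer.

k = 4

obs 1: x=6 → posterior Gamma(10, 7/2)
obs 2: x=2 → posterior Gamma(12, 9/2)
obs 3: x=3 → posterior Gamma(15, 11/2)
obs 4: x=6 → posterior Gamma(21, 13/2)
obs 5: x=2 → posterior Gamma(23, 15/2)
obs 6: x=0 → posterior Gamma(23, 17/2)
obs 7: x=1 → posterior Gamma(24, 19/2)
obs 8: x=5 → posterior Gamma(29, 21/2)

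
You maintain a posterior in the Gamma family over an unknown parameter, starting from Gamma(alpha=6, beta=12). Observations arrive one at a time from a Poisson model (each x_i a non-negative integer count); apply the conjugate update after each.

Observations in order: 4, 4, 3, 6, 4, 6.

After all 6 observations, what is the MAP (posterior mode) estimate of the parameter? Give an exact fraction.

obs 1: x=4 → posterior Gamma(10, 13)
obs 2: x=4 → posterior Gamma(14, 14)
obs 3: x=3 → posterior Gamma(17, 15)
obs 4: x=6 → posterior Gamma(23, 16)
obs 5: x=4 → posterior Gamma(27, 17)
obs 6: x=6 → posterior Gamma(33, 18)

16/9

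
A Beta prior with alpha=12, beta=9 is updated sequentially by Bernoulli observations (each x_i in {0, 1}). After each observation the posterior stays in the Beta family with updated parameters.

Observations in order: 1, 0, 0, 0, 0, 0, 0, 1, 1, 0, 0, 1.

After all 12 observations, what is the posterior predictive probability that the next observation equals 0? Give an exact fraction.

obs 1: x=1 → posterior Beta(13, 9)
obs 2: x=0 → posterior Beta(13, 10)
obs 3: x=0 → posterior Beta(13, 11)
obs 4: x=0 → posterior Beta(13, 12)
obs 5: x=0 → posterior Beta(13, 13)
obs 6: x=0 → posterior Beta(13, 14)
obs 7: x=0 → posterior Beta(13, 15)
obs 8: x=1 → posterior Beta(14, 15)
obs 9: x=1 → posterior Beta(15, 15)
obs 10: x=0 → posterior Beta(15, 16)
obs 11: x=0 → posterior Beta(15, 17)
obs 12: x=1 → posterior Beta(16, 17)

17/33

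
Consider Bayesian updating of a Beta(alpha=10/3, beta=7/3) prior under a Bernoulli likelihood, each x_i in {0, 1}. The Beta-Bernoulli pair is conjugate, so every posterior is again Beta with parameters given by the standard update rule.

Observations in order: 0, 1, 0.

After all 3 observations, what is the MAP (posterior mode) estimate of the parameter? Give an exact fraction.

obs 1: x=0 → posterior Beta(10/3, 10/3)
obs 2: x=1 → posterior Beta(13/3, 10/3)
obs 3: x=0 → posterior Beta(13/3, 13/3)

1/2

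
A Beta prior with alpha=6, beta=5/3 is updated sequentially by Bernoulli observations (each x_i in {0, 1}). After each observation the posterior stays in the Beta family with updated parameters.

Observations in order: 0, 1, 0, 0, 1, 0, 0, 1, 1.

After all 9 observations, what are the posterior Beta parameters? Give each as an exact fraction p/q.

obs 1: x=0 → posterior Beta(6, 8/3)
obs 2: x=1 → posterior Beta(7, 8/3)
obs 3: x=0 → posterior Beta(7, 11/3)
obs 4: x=0 → posterior Beta(7, 14/3)
obs 5: x=1 → posterior Beta(8, 14/3)
obs 6: x=0 → posterior Beta(8, 17/3)
obs 7: x=0 → posterior Beta(8, 20/3)
obs 8: x=1 → posterior Beta(9, 20/3)
obs 9: x=1 → posterior Beta(10, 20/3)

alpha=10, beta=20/3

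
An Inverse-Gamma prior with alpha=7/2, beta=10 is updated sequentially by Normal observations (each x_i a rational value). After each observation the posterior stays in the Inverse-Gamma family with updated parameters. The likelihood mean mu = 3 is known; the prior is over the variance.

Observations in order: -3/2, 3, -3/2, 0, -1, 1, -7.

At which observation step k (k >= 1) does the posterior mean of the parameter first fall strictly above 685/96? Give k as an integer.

k = 3

obs 1: x=-3/2 → posterior Inverse-Gamma(4, 161/8)
obs 2: x=3 → posterior Inverse-Gamma(9/2, 161/8)
obs 3: x=-3/2 → posterior Inverse-Gamma(5, 121/4)
obs 4: x=0 → posterior Inverse-Gamma(11/2, 139/4)
obs 5: x=-1 → posterior Inverse-Gamma(6, 171/4)
obs 6: x=1 → posterior Inverse-Gamma(13/2, 179/4)
obs 7: x=-7 → posterior Inverse-Gamma(7, 379/4)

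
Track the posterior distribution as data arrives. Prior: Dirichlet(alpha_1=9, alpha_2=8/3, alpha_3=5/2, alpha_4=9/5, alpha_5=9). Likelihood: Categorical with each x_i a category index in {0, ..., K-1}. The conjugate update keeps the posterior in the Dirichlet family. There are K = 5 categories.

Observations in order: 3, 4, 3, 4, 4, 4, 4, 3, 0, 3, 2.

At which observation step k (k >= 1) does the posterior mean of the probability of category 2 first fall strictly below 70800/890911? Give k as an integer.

k = 7

obs 1: x=3 → posterior Dirichlet(9, 8/3, 5/2, 14/5, 9)
obs 2: x=4 → posterior Dirichlet(9, 8/3, 5/2, 14/5, 10)
obs 3: x=3 → posterior Dirichlet(9, 8/3, 5/2, 19/5, 10)
obs 4: x=4 → posterior Dirichlet(9, 8/3, 5/2, 19/5, 11)
obs 5: x=4 → posterior Dirichlet(9, 8/3, 5/2, 19/5, 12)
obs 6: x=4 → posterior Dirichlet(9, 8/3, 5/2, 19/5, 13)
obs 7: x=4 → posterior Dirichlet(9, 8/3, 5/2, 19/5, 14)
obs 8: x=3 → posterior Dirichlet(9, 8/3, 5/2, 24/5, 14)
obs 9: x=0 → posterior Dirichlet(10, 8/3, 5/2, 24/5, 14)
obs 10: x=3 → posterior Dirichlet(10, 8/3, 5/2, 29/5, 14)
obs 11: x=2 → posterior Dirichlet(10, 8/3, 7/2, 29/5, 14)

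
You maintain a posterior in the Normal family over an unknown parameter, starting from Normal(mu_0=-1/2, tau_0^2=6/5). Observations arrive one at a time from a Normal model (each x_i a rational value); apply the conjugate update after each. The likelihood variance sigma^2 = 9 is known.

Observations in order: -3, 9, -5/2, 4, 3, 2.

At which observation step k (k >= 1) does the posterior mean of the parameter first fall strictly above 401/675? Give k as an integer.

obs 1: x=-3 → posterior Normal(-27/34, 18/17)
obs 2: x=9 → posterior Normal(9/38, 18/19)
obs 3: x=-5/2 → posterior Normal(-1/42, 6/7)
obs 4: x=4 → posterior Normal(15/46, 18/23)
obs 5: x=3 → posterior Normal(27/50, 18/25)
obs 6: x=2 → posterior Normal(35/54, 2/3)

k = 6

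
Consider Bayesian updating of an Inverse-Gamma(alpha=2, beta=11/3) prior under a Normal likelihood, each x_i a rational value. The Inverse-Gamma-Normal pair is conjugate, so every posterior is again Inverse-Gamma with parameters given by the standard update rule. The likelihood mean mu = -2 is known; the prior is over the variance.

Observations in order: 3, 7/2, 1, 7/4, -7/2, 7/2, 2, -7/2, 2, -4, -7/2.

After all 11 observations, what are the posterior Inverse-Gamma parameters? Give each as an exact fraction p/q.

alpha=15/2, beta=7615/96

obs 1: x=3 → posterior Inverse-Gamma(5/2, 97/6)
obs 2: x=7/2 → posterior Inverse-Gamma(3, 751/24)
obs 3: x=1 → posterior Inverse-Gamma(7/2, 859/24)
obs 4: x=7/4 → posterior Inverse-Gamma(4, 4111/96)
obs 5: x=-7/2 → posterior Inverse-Gamma(9/2, 4219/96)
obs 6: x=7/2 → posterior Inverse-Gamma(5, 5671/96)
obs 7: x=2 → posterior Inverse-Gamma(11/2, 6439/96)
obs 8: x=-7/2 → posterior Inverse-Gamma(6, 6547/96)
obs 9: x=2 → posterior Inverse-Gamma(13/2, 7315/96)
obs 10: x=-4 → posterior Inverse-Gamma(7, 7507/96)
obs 11: x=-7/2 → posterior Inverse-Gamma(15/2, 7615/96)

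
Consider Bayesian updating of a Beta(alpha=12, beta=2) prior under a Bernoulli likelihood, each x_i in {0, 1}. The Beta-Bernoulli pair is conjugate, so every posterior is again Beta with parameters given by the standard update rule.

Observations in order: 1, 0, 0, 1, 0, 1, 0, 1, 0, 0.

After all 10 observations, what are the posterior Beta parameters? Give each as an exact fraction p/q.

alpha=16, beta=8

obs 1: x=1 → posterior Beta(13, 2)
obs 2: x=0 → posterior Beta(13, 3)
obs 3: x=0 → posterior Beta(13, 4)
obs 4: x=1 → posterior Beta(14, 4)
obs 5: x=0 → posterior Beta(14, 5)
obs 6: x=1 → posterior Beta(15, 5)
obs 7: x=0 → posterior Beta(15, 6)
obs 8: x=1 → posterior Beta(16, 6)
obs 9: x=0 → posterior Beta(16, 7)
obs 10: x=0 → posterior Beta(16, 8)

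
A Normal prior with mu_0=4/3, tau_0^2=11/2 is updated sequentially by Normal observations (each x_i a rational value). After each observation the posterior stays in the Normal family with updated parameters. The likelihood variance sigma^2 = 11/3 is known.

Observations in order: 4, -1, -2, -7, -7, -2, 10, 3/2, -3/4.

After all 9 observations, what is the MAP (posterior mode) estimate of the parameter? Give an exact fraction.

-121/348

obs 1: x=4 → posterior Normal(44/15, 11/5)
obs 2: x=-1 → posterior Normal(35/24, 11/8)
obs 3: x=-2 → posterior Normal(17/33, 1)
obs 4: x=-7 → posterior Normal(-23/21, 11/14)
obs 5: x=-7 → posterior Normal(-109/51, 11/17)
obs 6: x=-2 → posterior Normal(-127/60, 11/20)
obs 7: x=10 → posterior Normal(-37/69, 11/23)
obs 8: x=3/2 → posterior Normal(-47/156, 11/26)
obs 9: x=-3/4 → posterior Normal(-121/348, 11/29)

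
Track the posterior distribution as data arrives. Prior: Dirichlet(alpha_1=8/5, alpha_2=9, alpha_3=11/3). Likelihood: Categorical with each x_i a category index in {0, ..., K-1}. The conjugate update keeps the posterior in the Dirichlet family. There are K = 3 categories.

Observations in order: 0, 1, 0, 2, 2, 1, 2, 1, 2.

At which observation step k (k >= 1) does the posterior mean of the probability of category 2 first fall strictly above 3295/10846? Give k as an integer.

obs 1: x=0 → posterior Dirichlet(13/5, 9, 11/3)
obs 2: x=1 → posterior Dirichlet(13/5, 10, 11/3)
obs 3: x=0 → posterior Dirichlet(18/5, 10, 11/3)
obs 4: x=2 → posterior Dirichlet(18/5, 10, 14/3)
obs 5: x=2 → posterior Dirichlet(18/5, 10, 17/3)
obs 6: x=1 → posterior Dirichlet(18/5, 11, 17/3)
obs 7: x=2 → posterior Dirichlet(18/5, 11, 20/3)
obs 8: x=1 → posterior Dirichlet(18/5, 12, 20/3)
obs 9: x=2 → posterior Dirichlet(18/5, 12, 23/3)

k = 7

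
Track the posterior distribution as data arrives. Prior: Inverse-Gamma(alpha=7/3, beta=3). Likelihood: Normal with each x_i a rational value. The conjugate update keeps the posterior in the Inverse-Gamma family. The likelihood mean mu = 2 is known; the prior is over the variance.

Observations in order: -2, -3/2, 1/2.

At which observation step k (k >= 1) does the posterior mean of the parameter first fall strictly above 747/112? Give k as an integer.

k = 2

obs 1: x=-2 → posterior Inverse-Gamma(17/6, 11)
obs 2: x=-3/2 → posterior Inverse-Gamma(10/3, 137/8)
obs 3: x=1/2 → posterior Inverse-Gamma(23/6, 73/4)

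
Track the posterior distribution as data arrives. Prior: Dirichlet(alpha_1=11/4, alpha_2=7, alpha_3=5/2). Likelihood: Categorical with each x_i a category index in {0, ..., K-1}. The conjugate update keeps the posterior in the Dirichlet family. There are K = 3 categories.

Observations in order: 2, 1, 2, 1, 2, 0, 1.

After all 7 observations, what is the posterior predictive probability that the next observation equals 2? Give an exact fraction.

2/7

obs 1: x=2 → posterior Dirichlet(11/4, 7, 7/2)
obs 2: x=1 → posterior Dirichlet(11/4, 8, 7/2)
obs 3: x=2 → posterior Dirichlet(11/4, 8, 9/2)
obs 4: x=1 → posterior Dirichlet(11/4, 9, 9/2)
obs 5: x=2 → posterior Dirichlet(11/4, 9, 11/2)
obs 6: x=0 → posterior Dirichlet(15/4, 9, 11/2)
obs 7: x=1 → posterior Dirichlet(15/4, 10, 11/2)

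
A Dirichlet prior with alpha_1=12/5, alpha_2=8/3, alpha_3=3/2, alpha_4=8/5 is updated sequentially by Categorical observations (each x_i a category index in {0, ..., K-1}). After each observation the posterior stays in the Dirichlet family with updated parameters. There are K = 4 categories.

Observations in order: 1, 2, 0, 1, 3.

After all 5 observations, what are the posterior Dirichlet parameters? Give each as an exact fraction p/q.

obs 1: x=1 → posterior Dirichlet(12/5, 11/3, 3/2, 8/5)
obs 2: x=2 → posterior Dirichlet(12/5, 11/3, 5/2, 8/5)
obs 3: x=0 → posterior Dirichlet(17/5, 11/3, 5/2, 8/5)
obs 4: x=1 → posterior Dirichlet(17/5, 14/3, 5/2, 8/5)
obs 5: x=3 → posterior Dirichlet(17/5, 14/3, 5/2, 13/5)

alpha_1=17/5, alpha_2=14/3, alpha_3=5/2, alpha_4=13/5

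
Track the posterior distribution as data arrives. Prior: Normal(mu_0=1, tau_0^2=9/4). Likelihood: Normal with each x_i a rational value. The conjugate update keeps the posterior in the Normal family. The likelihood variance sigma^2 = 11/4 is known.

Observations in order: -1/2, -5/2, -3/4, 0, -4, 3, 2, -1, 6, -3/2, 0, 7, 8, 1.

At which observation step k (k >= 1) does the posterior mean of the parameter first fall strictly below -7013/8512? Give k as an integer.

obs 1: x=-1/2 → posterior Normal(13/40, 99/80)
obs 2: x=-5/2 → posterior Normal(-16/29, 99/116)
obs 3: x=-3/4 → posterior Normal(-91/152, 99/152)
obs 4: x=0 → posterior Normal(-91/188, 99/188)
obs 5: x=-4 → posterior Normal(-235/224, 99/224)
obs 6: x=3 → posterior Normal(-127/260, 99/260)
obs 7: x=2 → posterior Normal(-55/296, 99/296)
obs 8: x=-1 → posterior Normal(-91/332, 99/332)
obs 9: x=6 → posterior Normal(125/368, 99/368)
obs 10: x=-3/2 → posterior Normal(71/404, 99/404)
obs 11: x=0 → posterior Normal(71/440, 9/40)
obs 12: x=7 → posterior Normal(19/28, 99/476)
obs 13: x=8 → posterior Normal(611/512, 99/512)
obs 14: x=1 → posterior Normal(647/548, 99/548)

k = 5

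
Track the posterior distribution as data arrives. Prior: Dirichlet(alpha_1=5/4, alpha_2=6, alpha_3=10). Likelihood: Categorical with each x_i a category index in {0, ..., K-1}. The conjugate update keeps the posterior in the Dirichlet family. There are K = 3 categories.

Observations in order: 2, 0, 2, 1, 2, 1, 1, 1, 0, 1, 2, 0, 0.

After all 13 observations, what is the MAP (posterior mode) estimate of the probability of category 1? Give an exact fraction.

obs 1: x=2 → posterior Dirichlet(5/4, 6, 11)
obs 2: x=0 → posterior Dirichlet(9/4, 6, 11)
obs 3: x=2 → posterior Dirichlet(9/4, 6, 12)
obs 4: x=1 → posterior Dirichlet(9/4, 7, 12)
obs 5: x=2 → posterior Dirichlet(9/4, 7, 13)
obs 6: x=1 → posterior Dirichlet(9/4, 8, 13)
obs 7: x=1 → posterior Dirichlet(9/4, 9, 13)
obs 8: x=1 → posterior Dirichlet(9/4, 10, 13)
obs 9: x=0 → posterior Dirichlet(13/4, 10, 13)
obs 10: x=1 → posterior Dirichlet(13/4, 11, 13)
obs 11: x=2 → posterior Dirichlet(13/4, 11, 14)
obs 12: x=0 → posterior Dirichlet(17/4, 11, 14)
obs 13: x=0 → posterior Dirichlet(21/4, 11, 14)

40/109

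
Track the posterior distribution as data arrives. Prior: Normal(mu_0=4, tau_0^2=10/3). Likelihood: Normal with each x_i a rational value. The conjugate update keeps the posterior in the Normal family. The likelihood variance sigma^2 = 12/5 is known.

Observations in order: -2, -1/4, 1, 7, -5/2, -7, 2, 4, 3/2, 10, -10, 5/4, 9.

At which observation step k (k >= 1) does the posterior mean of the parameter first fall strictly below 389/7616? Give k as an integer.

obs 1: x=-2 → posterior Normal(22/43, 60/43)
obs 2: x=-1/4 → posterior Normal(63/272, 15/17)
obs 3: x=1 → posterior Normal(163/372, 20/31)
obs 4: x=7 → posterior Normal(863/472, 30/59)
obs 5: x=-5/2 → posterior Normal(613/572, 60/143)
obs 6: x=-7 → posterior Normal(-29/224, 5/14)
obs 7: x=2 → posterior Normal(113/772, 60/193)
obs 8: x=4 → posterior Normal(513/872, 30/109)
obs 9: x=3/2 → posterior Normal(221/324, 20/81)
obs 10: x=10 → posterior Normal(1663/1072, 15/67)
obs 11: x=-10 → posterior Normal(663/1172, 60/293)
obs 12: x=5/4 → posterior Normal(197/318, 10/53)
obs 13: x=9 → posterior Normal(422/343, 60/343)

k = 6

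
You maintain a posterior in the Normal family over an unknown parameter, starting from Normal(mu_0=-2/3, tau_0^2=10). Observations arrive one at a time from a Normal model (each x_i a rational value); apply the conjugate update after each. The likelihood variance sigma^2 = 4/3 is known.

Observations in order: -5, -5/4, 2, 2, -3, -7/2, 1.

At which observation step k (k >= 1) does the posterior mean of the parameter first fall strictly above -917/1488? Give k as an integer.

k = 4

obs 1: x=-5 → posterior Normal(-229/51, 20/17)
obs 2: x=-5/4 → posterior Normal(-1141/384, 5/8)
obs 3: x=2 → posterior Normal(-781/564, 20/47)
obs 4: x=2 → posterior Normal(-421/744, 10/31)
obs 5: x=-3 → posterior Normal(-961/924, 20/77)
obs 6: x=-7/2 → posterior Normal(-1591/1104, 5/23)
obs 7: x=1 → posterior Normal(-1411/1284, 20/107)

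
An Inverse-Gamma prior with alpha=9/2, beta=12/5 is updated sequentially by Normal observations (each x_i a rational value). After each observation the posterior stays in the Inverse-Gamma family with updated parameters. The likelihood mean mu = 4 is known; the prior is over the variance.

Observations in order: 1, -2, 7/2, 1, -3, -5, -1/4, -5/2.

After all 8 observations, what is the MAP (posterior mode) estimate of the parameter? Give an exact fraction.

obs 1: x=1 → posterior Inverse-Gamma(5, 69/10)
obs 2: x=-2 → posterior Inverse-Gamma(11/2, 249/10)
obs 3: x=7/2 → posterior Inverse-Gamma(6, 1001/40)
obs 4: x=1 → posterior Inverse-Gamma(13/2, 1181/40)
obs 5: x=-3 → posterior Inverse-Gamma(7, 2161/40)
obs 6: x=-5 → posterior Inverse-Gamma(15/2, 3781/40)
obs 7: x=-1/4 → posterior Inverse-Gamma(8, 16569/160)
obs 8: x=-5/2 → posterior Inverse-Gamma(17/2, 19949/160)

19949/1520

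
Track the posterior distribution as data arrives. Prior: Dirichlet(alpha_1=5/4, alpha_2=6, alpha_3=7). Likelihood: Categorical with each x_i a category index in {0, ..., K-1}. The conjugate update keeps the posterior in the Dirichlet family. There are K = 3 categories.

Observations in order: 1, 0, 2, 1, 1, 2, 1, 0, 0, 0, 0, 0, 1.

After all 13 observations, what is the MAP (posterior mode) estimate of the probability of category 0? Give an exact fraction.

25/97

obs 1: x=1 → posterior Dirichlet(5/4, 7, 7)
obs 2: x=0 → posterior Dirichlet(9/4, 7, 7)
obs 3: x=2 → posterior Dirichlet(9/4, 7, 8)
obs 4: x=1 → posterior Dirichlet(9/4, 8, 8)
obs 5: x=1 → posterior Dirichlet(9/4, 9, 8)
obs 6: x=2 → posterior Dirichlet(9/4, 9, 9)
obs 7: x=1 → posterior Dirichlet(9/4, 10, 9)
obs 8: x=0 → posterior Dirichlet(13/4, 10, 9)
obs 9: x=0 → posterior Dirichlet(17/4, 10, 9)
obs 10: x=0 → posterior Dirichlet(21/4, 10, 9)
obs 11: x=0 → posterior Dirichlet(25/4, 10, 9)
obs 12: x=0 → posterior Dirichlet(29/4, 10, 9)
obs 13: x=1 → posterior Dirichlet(29/4, 11, 9)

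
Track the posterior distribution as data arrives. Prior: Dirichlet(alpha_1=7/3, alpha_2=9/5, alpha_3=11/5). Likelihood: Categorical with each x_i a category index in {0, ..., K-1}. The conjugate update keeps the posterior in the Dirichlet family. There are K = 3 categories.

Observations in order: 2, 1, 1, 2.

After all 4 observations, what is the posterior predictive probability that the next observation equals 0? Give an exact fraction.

7/31

obs 1: x=2 → posterior Dirichlet(7/3, 9/5, 16/5)
obs 2: x=1 → posterior Dirichlet(7/3, 14/5, 16/5)
obs 3: x=1 → posterior Dirichlet(7/3, 19/5, 16/5)
obs 4: x=2 → posterior Dirichlet(7/3, 19/5, 21/5)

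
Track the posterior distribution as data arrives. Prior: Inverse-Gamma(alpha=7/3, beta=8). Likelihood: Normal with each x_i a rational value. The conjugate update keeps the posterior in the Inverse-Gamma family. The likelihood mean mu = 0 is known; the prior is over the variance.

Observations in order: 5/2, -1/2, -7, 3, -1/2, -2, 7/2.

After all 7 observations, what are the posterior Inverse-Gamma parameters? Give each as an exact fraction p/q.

alpha=35/6, beta=97/2

obs 1: x=5/2 → posterior Inverse-Gamma(17/6, 89/8)
obs 2: x=-1/2 → posterior Inverse-Gamma(10/3, 45/4)
obs 3: x=-7 → posterior Inverse-Gamma(23/6, 143/4)
obs 4: x=3 → posterior Inverse-Gamma(13/3, 161/4)
obs 5: x=-1/2 → posterior Inverse-Gamma(29/6, 323/8)
obs 6: x=-2 → posterior Inverse-Gamma(16/3, 339/8)
obs 7: x=7/2 → posterior Inverse-Gamma(35/6, 97/2)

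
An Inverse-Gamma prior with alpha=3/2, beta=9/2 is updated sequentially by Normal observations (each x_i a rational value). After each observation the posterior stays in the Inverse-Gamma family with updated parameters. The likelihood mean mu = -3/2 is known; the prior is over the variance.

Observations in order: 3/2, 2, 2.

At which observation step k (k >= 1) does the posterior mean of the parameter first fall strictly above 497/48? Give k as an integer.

obs 1: x=3/2 → posterior Inverse-Gamma(2, 9)
obs 2: x=2 → posterior Inverse-Gamma(5/2, 121/8)
obs 3: x=2 → posterior Inverse-Gamma(3, 85/4)

k = 3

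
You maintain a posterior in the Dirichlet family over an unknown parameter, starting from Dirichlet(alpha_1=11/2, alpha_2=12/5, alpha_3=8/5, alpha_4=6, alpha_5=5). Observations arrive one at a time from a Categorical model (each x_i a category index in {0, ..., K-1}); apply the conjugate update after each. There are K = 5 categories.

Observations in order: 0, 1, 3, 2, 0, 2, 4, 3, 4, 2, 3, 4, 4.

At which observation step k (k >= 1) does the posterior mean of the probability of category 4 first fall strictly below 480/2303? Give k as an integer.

obs 1: x=0 → posterior Dirichlet(13/2, 12/5, 8/5, 6, 5)
obs 2: x=1 → posterior Dirichlet(13/2, 17/5, 8/5, 6, 5)
obs 3: x=3 → posterior Dirichlet(13/2, 17/5, 8/5, 7, 5)
obs 4: x=2 → posterior Dirichlet(13/2, 17/5, 13/5, 7, 5)
obs 5: x=0 → posterior Dirichlet(15/2, 17/5, 13/5, 7, 5)
obs 6: x=2 → posterior Dirichlet(15/2, 17/5, 18/5, 7, 5)
obs 7: x=4 → posterior Dirichlet(15/2, 17/5, 18/5, 7, 6)
obs 8: x=3 → posterior Dirichlet(15/2, 17/5, 18/5, 8, 6)
obs 9: x=4 → posterior Dirichlet(15/2, 17/5, 18/5, 8, 7)
obs 10: x=2 → posterior Dirichlet(15/2, 17/5, 23/5, 8, 7)
obs 11: x=3 → posterior Dirichlet(15/2, 17/5, 23/5, 9, 7)
obs 12: x=4 → posterior Dirichlet(15/2, 17/5, 23/5, 9, 8)
obs 13: x=4 → posterior Dirichlet(15/2, 17/5, 23/5, 9, 9)

k = 4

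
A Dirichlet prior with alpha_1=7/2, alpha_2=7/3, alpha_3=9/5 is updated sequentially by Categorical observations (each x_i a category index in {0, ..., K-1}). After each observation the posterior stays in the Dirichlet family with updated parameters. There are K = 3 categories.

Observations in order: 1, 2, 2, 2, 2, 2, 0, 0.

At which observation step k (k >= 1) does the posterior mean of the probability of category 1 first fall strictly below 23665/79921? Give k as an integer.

k = 4

obs 1: x=1 → posterior Dirichlet(7/2, 10/3, 9/5)
obs 2: x=2 → posterior Dirichlet(7/2, 10/3, 14/5)
obs 3: x=2 → posterior Dirichlet(7/2, 10/3, 19/5)
obs 4: x=2 → posterior Dirichlet(7/2, 10/3, 24/5)
obs 5: x=2 → posterior Dirichlet(7/2, 10/3, 29/5)
obs 6: x=2 → posterior Dirichlet(7/2, 10/3, 34/5)
obs 7: x=0 → posterior Dirichlet(9/2, 10/3, 34/5)
obs 8: x=0 → posterior Dirichlet(11/2, 10/3, 34/5)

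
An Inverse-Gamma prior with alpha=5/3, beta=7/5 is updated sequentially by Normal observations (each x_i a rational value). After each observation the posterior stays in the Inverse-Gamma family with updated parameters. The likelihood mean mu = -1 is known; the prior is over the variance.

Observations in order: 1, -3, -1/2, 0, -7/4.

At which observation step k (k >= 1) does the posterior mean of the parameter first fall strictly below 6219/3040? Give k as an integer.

k = 5

obs 1: x=1 → posterior Inverse-Gamma(13/6, 17/5)
obs 2: x=-3 → posterior Inverse-Gamma(8/3, 27/5)
obs 3: x=-1/2 → posterior Inverse-Gamma(19/6, 221/40)
obs 4: x=0 → posterior Inverse-Gamma(11/3, 241/40)
obs 5: x=-7/4 → posterior Inverse-Gamma(25/6, 1009/160)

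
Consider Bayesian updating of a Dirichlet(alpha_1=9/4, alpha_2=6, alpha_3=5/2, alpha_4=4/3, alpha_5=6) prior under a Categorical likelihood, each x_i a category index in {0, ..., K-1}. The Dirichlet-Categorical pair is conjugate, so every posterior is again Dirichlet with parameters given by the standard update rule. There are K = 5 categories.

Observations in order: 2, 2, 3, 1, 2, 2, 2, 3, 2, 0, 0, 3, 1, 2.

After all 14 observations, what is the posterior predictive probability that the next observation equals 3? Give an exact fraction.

obs 1: x=2 → posterior Dirichlet(9/4, 6, 7/2, 4/3, 6)
obs 2: x=2 → posterior Dirichlet(9/4, 6, 9/2, 4/3, 6)
obs 3: x=3 → posterior Dirichlet(9/4, 6, 9/2, 7/3, 6)
obs 4: x=1 → posterior Dirichlet(9/4, 7, 9/2, 7/3, 6)
obs 5: x=2 → posterior Dirichlet(9/4, 7, 11/2, 7/3, 6)
obs 6: x=2 → posterior Dirichlet(9/4, 7, 13/2, 7/3, 6)
obs 7: x=2 → posterior Dirichlet(9/4, 7, 15/2, 7/3, 6)
obs 8: x=3 → posterior Dirichlet(9/4, 7, 15/2, 10/3, 6)
obs 9: x=2 → posterior Dirichlet(9/4, 7, 17/2, 10/3, 6)
obs 10: x=0 → posterior Dirichlet(13/4, 7, 17/2, 10/3, 6)
obs 11: x=0 → posterior Dirichlet(17/4, 7, 17/2, 10/3, 6)
obs 12: x=3 → posterior Dirichlet(17/4, 7, 17/2, 13/3, 6)
obs 13: x=1 → posterior Dirichlet(17/4, 8, 17/2, 13/3, 6)
obs 14: x=2 → posterior Dirichlet(17/4, 8, 19/2, 13/3, 6)

52/385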